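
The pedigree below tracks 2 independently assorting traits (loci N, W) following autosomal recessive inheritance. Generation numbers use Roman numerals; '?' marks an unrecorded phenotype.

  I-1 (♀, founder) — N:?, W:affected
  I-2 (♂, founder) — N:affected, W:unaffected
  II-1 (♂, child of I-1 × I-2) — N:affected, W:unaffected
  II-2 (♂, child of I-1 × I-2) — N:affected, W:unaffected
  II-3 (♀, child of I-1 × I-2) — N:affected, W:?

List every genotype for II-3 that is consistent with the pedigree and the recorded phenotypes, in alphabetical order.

N/I-1 ? ·: Nn|nn
N/I-2 aff ·: nn
N/II-1 aff I-1×I-2: nn
N/II-2 aff I-1×I-2: nn
N/II-3 aff I-1×I-2: nn
⇒ N over [I-1,I-2,II-1,II-2,II-3]: 2 consistent
W/I-1 aff ·: ww
W/I-2 un ·: WW|Ww
W/II-1 un I-1×I-2: Ww
W/II-2 un I-1×I-2: Ww
W/II-3 ? I-1×I-2: Ww|ww
⇒ W over [I-1,I-2,II-1,II-2,II-3]: 3 consistent

II-3 ∈ {nn Ww, nn ww}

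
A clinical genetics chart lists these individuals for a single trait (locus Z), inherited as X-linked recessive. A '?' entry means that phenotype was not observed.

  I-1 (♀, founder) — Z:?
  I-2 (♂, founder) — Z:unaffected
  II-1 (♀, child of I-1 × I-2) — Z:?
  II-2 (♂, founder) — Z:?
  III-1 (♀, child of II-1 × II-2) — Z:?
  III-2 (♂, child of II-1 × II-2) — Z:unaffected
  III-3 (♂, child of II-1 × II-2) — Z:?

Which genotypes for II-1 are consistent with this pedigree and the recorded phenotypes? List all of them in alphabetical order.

Z/I-1 ? ·: X^ZX^Z|X^ZX^z|X^zX^z
Z/I-2 un ·: X^ZY
Z/II-1 ? I-1×I-2: X^ZX^Z|X^ZX^z
Z/II-2 ? ·: X^ZY|X^zY
Z/III-1 ? II-1×II-2: X^ZX^Z|X^ZX^z|X^zX^z
Z/III-2 un II-1×II-2: X^ZY
Z/III-3 ? II-1×II-2: X^ZY|X^zY
⇒ Z over [I-1,I-2,II-1,II-2,III-1,III-2,III-3]: 20 consistent

II-1 ∈ {X^ZX^Z, X^ZX^z}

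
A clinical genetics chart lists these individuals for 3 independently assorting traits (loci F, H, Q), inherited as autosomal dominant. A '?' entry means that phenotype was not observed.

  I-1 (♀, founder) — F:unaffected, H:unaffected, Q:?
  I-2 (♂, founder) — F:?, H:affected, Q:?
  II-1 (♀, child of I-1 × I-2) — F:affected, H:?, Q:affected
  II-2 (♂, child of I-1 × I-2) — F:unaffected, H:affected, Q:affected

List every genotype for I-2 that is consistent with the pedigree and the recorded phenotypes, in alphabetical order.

F/I-1 un ·: ff
F/I-2 ? ·: Ff
F/II-1 aff I-1×I-2: Ff
F/II-2 un I-1×I-2: ff
⇒ F over [I-1,I-2,II-1,II-2]: 1 consistent
H/I-1 un ·: hh
H/I-2 aff ·: Hh|HH
H/II-1 ? I-1×I-2: hh|Hh
H/II-2 aff I-1×I-2: Hh
⇒ H over [I-1,I-2,II-1,II-2]: 3 consistent
Q/I-1 ? ·: qq|Qq|QQ
Q/I-2 ? ·: qq|Qq|QQ
Q/II-1 aff I-1×I-2: Qq|QQ
Q/II-2 aff I-1×I-2: Qq|QQ
⇒ Q over [I-1,I-2,II-1,II-2]: 17 consistent

I-2 ∈ {Ff HH QQ, Ff HH Qq, Ff HH qq, Ff Hh QQ, Ff Hh Qq, Ff Hh qq}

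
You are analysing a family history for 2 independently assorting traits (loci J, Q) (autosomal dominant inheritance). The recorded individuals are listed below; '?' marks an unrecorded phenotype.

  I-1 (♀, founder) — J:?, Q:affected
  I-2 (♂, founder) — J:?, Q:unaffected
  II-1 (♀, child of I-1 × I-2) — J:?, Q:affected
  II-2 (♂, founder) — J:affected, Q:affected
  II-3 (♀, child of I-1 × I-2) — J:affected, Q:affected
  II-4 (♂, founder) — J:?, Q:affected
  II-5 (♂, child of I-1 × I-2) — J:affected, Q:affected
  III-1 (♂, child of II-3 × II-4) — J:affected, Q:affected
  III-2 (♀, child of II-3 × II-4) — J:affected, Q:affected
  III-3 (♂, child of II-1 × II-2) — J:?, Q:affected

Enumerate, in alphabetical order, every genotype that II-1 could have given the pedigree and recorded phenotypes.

II-1 ∈ {JJ Qq, Jj Qq, jj Qq}

J/I-1 ? ·: jj|Jj|JJ
J/I-2 ? ·: jj|Jj|JJ
J/II-1 ? I-1×I-2: jj|Jj|JJ
J/II-2 aff ·: Jj|JJ
J/II-3 aff I-1×I-2: Jj|JJ
J/II-4 ? ·: jj|Jj|JJ
J/II-5 aff I-1×I-2: Jj|JJ
J/III-1 aff II-3×II-4: Jj|JJ
J/III-2 aff II-3×II-4: Jj|JJ
J/III-3 ? II-1×II-2: jj|Jj|JJ
⇒ J over [I-1,I-2,II-1,II-2,II-3,II-4,II-5,III-1,III-2,III-3]: 1062 consistent
Q/I-1 aff ·: Qq|QQ
Q/I-2 un ·: qq
Q/II-1 aff I-1×I-2: Qq
Q/II-2 aff ·: Qq|QQ
Q/II-3 aff I-1×I-2: Qq
Q/II-4 aff ·: Qq|QQ
Q/II-5 aff I-1×I-2: Qq
Q/III-1 aff II-3×II-4: Qq|QQ
Q/III-2 aff II-3×II-4: Qq|QQ
Q/III-3 aff II-1×II-2: Qq|QQ
⇒ Q over [I-1,I-2,II-1,II-2,II-3,II-4,II-5,III-1,III-2,III-3]: 64 consistent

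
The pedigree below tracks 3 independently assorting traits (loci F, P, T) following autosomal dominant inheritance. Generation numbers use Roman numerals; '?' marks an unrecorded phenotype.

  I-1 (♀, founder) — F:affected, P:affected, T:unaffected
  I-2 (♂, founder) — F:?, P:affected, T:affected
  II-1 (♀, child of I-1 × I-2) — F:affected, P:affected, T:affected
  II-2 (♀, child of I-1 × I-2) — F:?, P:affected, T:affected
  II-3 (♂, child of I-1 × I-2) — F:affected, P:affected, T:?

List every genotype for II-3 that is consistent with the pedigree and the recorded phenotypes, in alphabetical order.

F/I-1 aff ·: Ff|FF
F/I-2 ? ·: ff|Ff|FF
F/II-1 aff I-1×I-2: Ff|FF
F/II-2 ? I-1×I-2: ff|Ff|FF
F/II-3 aff I-1×I-2: Ff|FF
⇒ F over [I-1,I-2,II-1,II-2,II-3]: 32 consistent
P/I-1 aff ·: Pp|PP
P/I-2 aff ·: Pp|PP
P/II-1 aff I-1×I-2: Pp|PP
P/II-2 aff I-1×I-2: Pp|PP
P/II-3 aff I-1×I-2: Pp|PP
⇒ P over [I-1,I-2,II-1,II-2,II-3]: 25 consistent
T/I-1 un ·: tt
T/I-2 aff ·: Tt|TT
T/II-1 aff I-1×I-2: Tt
T/II-2 aff I-1×I-2: Tt
T/II-3 ? I-1×I-2: tt|Tt
⇒ T over [I-1,I-2,II-1,II-2,II-3]: 3 consistent

II-3 ∈ {FF PP Tt, FF PP tt, FF Pp Tt, FF Pp tt, Ff PP Tt, Ff PP tt, Ff Pp Tt, Ff Pp tt}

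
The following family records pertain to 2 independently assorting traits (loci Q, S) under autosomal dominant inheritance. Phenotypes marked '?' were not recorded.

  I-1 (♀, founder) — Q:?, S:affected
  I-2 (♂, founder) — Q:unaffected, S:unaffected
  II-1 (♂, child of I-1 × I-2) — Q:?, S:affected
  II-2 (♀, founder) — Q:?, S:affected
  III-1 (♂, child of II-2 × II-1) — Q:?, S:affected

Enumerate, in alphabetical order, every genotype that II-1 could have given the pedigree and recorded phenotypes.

II-1 ∈ {Qq Ss, qq Ss}

Q/I-1 ? ·: qq|Qq|QQ
Q/I-2 un ·: qq
Q/II-1 ? I-1×I-2: qq|Qq
Q/II-2 ? ·: qq|Qq|QQ
Q/III-1 ? II-2×II-1: qq|Qq|QQ
⇒ Q over [I-1,I-2,II-1,II-2,III-1]: 22 consistent
S/I-1 aff ·: Ss|SS
S/I-2 un ·: ss
S/II-1 aff I-1×I-2: Ss
S/II-2 aff ·: Ss|SS
S/III-1 aff II-2×II-1: Ss|SS
⇒ S over [I-1,I-2,II-1,II-2,III-1]: 8 consistent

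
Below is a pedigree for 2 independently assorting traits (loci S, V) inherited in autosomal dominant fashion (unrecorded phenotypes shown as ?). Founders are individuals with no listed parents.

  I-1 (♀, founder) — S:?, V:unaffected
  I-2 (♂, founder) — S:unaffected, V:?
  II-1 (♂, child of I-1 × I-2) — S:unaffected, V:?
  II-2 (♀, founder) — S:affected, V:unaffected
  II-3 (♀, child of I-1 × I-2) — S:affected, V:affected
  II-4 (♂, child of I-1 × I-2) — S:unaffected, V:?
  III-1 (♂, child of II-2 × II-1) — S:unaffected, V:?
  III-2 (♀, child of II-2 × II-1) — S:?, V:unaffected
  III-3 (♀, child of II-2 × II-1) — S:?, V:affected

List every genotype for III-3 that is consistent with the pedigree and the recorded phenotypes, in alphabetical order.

S/I-1 ? ·: Ss
S/I-2 un ·: ss
S/II-1 un I-1×I-2: ss
S/II-2 aff ·: Ss
S/II-3 aff I-1×I-2: Ss
S/II-4 un I-1×I-2: ss
S/III-1 un II-2×II-1: ss
S/III-2 ? II-2×II-1: ss|Ss
S/III-3 ? II-2×II-1: ss|Ss
⇒ S over [I-1,I-2,II-1,II-2,II-3,II-4,III-1,III-2,III-3]: 4 consistent
V/I-1 un ·: vv
V/I-2 ? ·: Vv|VV
V/II-1 ? I-1×I-2: Vv
V/II-2 un ·: vv
V/II-3 aff I-1×I-2: Vv
V/II-4 ? I-1×I-2: vv|Vv
V/III-1 ? II-2×II-1: vv|Vv
V/III-2 un II-2×II-1: vv
V/III-3 aff II-2×II-1: Vv
⇒ V over [I-1,I-2,II-1,II-2,II-3,II-4,III-1,III-2,III-3]: 6 consistent

III-3 ∈ {Ss Vv, ss Vv}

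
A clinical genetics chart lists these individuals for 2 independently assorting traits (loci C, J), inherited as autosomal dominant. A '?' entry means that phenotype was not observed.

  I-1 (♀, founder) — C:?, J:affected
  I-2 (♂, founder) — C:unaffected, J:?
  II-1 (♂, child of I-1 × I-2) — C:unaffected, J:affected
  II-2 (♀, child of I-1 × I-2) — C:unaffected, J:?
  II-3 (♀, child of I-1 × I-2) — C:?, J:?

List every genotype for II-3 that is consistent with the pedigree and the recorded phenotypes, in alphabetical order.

C/I-1 ? ·: cc|Cc
C/I-2 un ·: cc
C/II-1 un I-1×I-2: cc
C/II-2 un I-1×I-2: cc
C/II-3 ? I-1×I-2: cc|Cc
⇒ C over [I-1,I-2,II-1,II-2,II-3]: 3 consistent
J/I-1 aff ·: Jj|JJ
J/I-2 ? ·: jj|Jj|JJ
J/II-1 aff I-1×I-2: Jj|JJ
J/II-2 ? I-1×I-2: jj|Jj|JJ
J/II-3 ? I-1×I-2: jj|Jj|JJ
⇒ J over [I-1,I-2,II-1,II-2,II-3]: 40 consistent

II-3 ∈ {Cc JJ, Cc Jj, Cc jj, cc JJ, cc Jj, cc jj}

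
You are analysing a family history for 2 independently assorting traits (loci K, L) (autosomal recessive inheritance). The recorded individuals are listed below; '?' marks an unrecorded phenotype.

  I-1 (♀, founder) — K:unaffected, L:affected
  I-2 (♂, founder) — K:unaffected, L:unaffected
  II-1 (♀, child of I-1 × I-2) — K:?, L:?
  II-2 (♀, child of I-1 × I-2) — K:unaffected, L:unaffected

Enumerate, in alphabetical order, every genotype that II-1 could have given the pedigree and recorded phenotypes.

K/I-1 un ·: KK|Kk
K/I-2 un ·: KK|Kk
K/II-1 ? I-1×I-2: KK|Kk|kk
K/II-2 un I-1×I-2: KK|Kk
⇒ K over [I-1,I-2,II-1,II-2]: 15 consistent
L/I-1 aff ·: ll
L/I-2 un ·: LL|Ll
L/II-1 ? I-1×I-2: Ll|ll
L/II-2 un I-1×I-2: Ll
⇒ L over [I-1,I-2,II-1,II-2]: 3 consistent

II-1 ∈ {KK Ll, KK ll, Kk Ll, Kk ll, kk Ll, kk ll}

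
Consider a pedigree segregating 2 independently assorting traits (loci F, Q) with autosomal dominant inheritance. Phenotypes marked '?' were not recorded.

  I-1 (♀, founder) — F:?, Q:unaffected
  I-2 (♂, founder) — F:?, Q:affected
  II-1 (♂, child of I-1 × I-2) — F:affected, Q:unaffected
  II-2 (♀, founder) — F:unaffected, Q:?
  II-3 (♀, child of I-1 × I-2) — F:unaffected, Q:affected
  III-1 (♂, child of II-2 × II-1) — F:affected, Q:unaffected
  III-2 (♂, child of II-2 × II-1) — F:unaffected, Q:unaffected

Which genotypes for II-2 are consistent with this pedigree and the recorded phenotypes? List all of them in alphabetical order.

II-2 ∈ {ff Qq, ff qq}

F/I-1 ? ·: ff|Ff
F/I-2 ? ·: ff|Ff
F/II-1 aff I-1×I-2: Ff
F/II-2 un ·: ff
F/II-3 un I-1×I-2: ff
F/III-1 aff II-2×II-1: Ff
F/III-2 un II-2×II-1: ff
⇒ F over [I-1,I-2,II-1,II-2,II-3,III-1,III-2]: 3 consistent
Q/I-1 un ·: qq
Q/I-2 aff ·: Qq
Q/II-1 un I-1×I-2: qq
Q/II-2 ? ·: qq|Qq
Q/II-3 aff I-1×I-2: Qq
Q/III-1 un II-2×II-1: qq
Q/III-2 un II-2×II-1: qq
⇒ Q over [I-1,I-2,II-1,II-2,II-3,III-1,III-2]: 2 consistent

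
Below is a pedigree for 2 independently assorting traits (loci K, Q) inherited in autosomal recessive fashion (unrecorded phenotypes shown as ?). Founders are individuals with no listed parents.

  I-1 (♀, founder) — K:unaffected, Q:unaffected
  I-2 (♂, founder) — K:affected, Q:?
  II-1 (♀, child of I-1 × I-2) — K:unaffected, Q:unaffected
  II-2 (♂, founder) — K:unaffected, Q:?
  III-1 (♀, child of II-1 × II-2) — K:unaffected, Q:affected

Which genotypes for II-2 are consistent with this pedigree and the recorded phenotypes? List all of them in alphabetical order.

II-2 ∈ {KK Qq, KK qq, Kk Qq, Kk qq}

K/I-1 un ·: KK|Kk
K/I-2 aff ·: kk
K/II-1 un I-1×I-2: Kk
K/II-2 un ·: KK|Kk
K/III-1 un II-1×II-2: KK|Kk
⇒ K over [I-1,I-2,II-1,II-2,III-1]: 8 consistent
Q/I-1 un ·: QQ|Qq
Q/I-2 ? ·: QQ|Qq|qq
Q/II-1 un I-1×I-2: Qq
Q/II-2 ? ·: Qq|qq
Q/III-1 aff II-1×II-2: qq
⇒ Q over [I-1,I-2,II-1,II-2,III-1]: 10 consistent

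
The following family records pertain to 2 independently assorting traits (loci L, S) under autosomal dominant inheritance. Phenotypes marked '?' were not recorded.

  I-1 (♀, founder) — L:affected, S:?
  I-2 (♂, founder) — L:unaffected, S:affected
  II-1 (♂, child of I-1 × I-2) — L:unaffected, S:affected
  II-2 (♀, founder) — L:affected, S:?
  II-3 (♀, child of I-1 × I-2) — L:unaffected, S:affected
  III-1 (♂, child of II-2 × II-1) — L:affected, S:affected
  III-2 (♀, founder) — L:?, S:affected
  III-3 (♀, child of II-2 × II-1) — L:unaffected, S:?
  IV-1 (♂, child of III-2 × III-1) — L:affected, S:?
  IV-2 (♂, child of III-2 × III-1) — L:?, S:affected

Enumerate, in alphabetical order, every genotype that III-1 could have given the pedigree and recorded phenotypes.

III-1 ∈ {Ll SS, Ll Ss}

L/I-1 aff ·: Ll
L/I-2 un ·: ll
L/II-1 un I-1×I-2: ll
L/II-2 aff ·: Ll
L/II-3 un I-1×I-2: ll
L/III-1 aff II-2×II-1: Ll
L/III-2 ? ·: ll|Ll|LL
L/III-3 un II-2×II-1: ll
L/IV-1 aff III-2×III-1: Ll|LL
L/IV-2 ? III-2×III-1: ll|Ll|LL
⇒ L over [I-1,I-2,II-1,II-2,II-3,III-1,III-2,III-3,IV-1,IV-2]: 12 consistent
S/I-1 ? ·: ss|Ss|SS
S/I-2 aff ·: Ss|SS
S/II-1 aff I-1×I-2: Ss|SS
S/II-2 ? ·: ss|Ss|SS
S/II-3 aff I-1×I-2: Ss|SS
S/III-1 aff II-2×II-1: Ss|SS
S/III-2 aff ·: Ss|SS
S/III-3 ? II-2×II-1: ss|Ss|SS
S/IV-1 ? III-2×III-1: ss|Ss|SS
S/IV-2 aff III-2×III-1: Ss|SS
⇒ S over [I-1,I-2,II-1,II-2,II-3,III-1,III-2,III-3,IV-1,IV-2]: 1075 consistent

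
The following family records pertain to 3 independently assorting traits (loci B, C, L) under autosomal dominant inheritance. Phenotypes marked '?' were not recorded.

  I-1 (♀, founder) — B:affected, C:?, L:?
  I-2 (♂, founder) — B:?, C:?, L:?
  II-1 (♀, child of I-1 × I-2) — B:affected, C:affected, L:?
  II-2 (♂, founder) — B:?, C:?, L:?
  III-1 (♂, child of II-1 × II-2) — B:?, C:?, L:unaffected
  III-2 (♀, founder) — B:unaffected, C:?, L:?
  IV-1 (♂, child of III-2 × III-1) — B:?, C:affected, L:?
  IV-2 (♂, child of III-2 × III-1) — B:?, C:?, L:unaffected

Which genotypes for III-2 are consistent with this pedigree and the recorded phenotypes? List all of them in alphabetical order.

III-2 ∈ {bb CC Ll, bb CC ll, bb Cc Ll, bb Cc ll, bb cc Ll, bb cc ll}

B/I-1 aff ·: Bb|BB
B/I-2 ? ·: bb|Bb|BB
B/II-1 aff I-1×I-2: Bb|BB
B/II-2 ? ·: bb|Bb|BB
B/III-1 ? II-1×II-2: bb|Bb|BB
B/III-2 un ·: bb
B/IV-1 ? III-2×III-1: bb|Bb
B/IV-2 ? III-2×III-1: bb|Bb
⇒ B over [I-1,I-2,II-1,II-2,III-1,III-2,IV-1,IV-2]: 120 consistent
C/I-1 ? ·: cc|Cc|CC
C/I-2 ? ·: cc|Cc|CC
C/II-1 aff I-1×I-2: Cc|CC
C/II-2 ? ·: cc|Cc|CC
C/III-1 ? II-1×II-2: cc|Cc|CC
C/III-2 ? ·: cc|Cc|CC
C/IV-1 aff III-2×III-1: Cc|CC
C/IV-2 ? III-2×III-1: cc|Cc|CC
⇒ C over [I-1,I-2,II-1,II-2,III-1,III-2,IV-1,IV-2]: 522 consistent
L/I-1 ? ·: ll|Ll|LL
L/I-2 ? ·: ll|Ll|LL
L/II-1 ? I-1×I-2: ll|Ll
L/II-2 ? ·: ll|Ll
L/III-1 un II-1×II-2: ll
L/III-2 ? ·: ll|Ll
L/IV-1 ? III-2×III-1: ll|Ll
L/IV-2 un III-2×III-1: ll
⇒ L over [I-1,I-2,II-1,II-2,III-1,III-2,IV-1,IV-2]: 66 consistent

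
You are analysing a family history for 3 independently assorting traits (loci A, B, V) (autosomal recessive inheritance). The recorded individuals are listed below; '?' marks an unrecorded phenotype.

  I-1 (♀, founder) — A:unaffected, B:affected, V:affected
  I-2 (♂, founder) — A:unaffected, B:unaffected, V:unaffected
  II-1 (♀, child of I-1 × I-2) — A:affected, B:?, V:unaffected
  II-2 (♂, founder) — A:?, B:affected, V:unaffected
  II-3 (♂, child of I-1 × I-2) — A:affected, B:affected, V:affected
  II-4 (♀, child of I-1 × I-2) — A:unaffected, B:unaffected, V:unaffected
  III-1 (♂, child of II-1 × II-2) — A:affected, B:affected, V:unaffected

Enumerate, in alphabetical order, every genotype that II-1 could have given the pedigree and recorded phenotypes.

II-1 ∈ {aa Bb Vv, aa bb Vv}

A/I-1 un ·: Aa
A/I-2 un ·: Aa
A/II-1 aff I-1×I-2: aa
A/II-2 ? ·: Aa|aa
A/II-3 aff I-1×I-2: aa
A/II-4 un I-1×I-2: AA|Aa
A/III-1 aff II-1×II-2: aa
⇒ A over [I-1,I-2,II-1,II-2,II-3,II-4,III-1]: 4 consistent
B/I-1 aff ·: bb
B/I-2 un ·: Bb
B/II-1 ? I-1×I-2: Bb|bb
B/II-2 aff ·: bb
B/II-3 aff I-1×I-2: bb
B/II-4 un I-1×I-2: Bb
B/III-1 aff II-1×II-2: bb
⇒ B over [I-1,I-2,II-1,II-2,II-3,II-4,III-1]: 2 consistent
V/I-1 aff ·: vv
V/I-2 un ·: Vv
V/II-1 un I-1×I-2: Vv
V/II-2 un ·: VV|Vv
V/II-3 aff I-1×I-2: vv
V/II-4 un I-1×I-2: Vv
V/III-1 un II-1×II-2: VV|Vv
⇒ V over [I-1,I-2,II-1,II-2,II-3,II-4,III-1]: 4 consistent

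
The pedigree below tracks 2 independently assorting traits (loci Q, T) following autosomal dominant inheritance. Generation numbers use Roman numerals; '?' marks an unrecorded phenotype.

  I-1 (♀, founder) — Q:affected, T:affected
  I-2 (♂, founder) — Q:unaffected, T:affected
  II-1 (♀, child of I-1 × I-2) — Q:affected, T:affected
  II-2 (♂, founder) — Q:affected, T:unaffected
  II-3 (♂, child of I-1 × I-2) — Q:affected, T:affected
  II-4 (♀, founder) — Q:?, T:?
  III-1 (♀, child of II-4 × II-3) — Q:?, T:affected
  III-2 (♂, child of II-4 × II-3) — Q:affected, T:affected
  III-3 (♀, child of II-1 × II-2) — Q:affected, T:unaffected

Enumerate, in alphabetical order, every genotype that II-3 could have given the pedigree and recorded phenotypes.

II-3 ∈ {Qq TT, Qq Tt}

Q/I-1 aff ·: Qq|QQ
Q/I-2 un ·: qq
Q/II-1 aff I-1×I-2: Qq
Q/II-2 aff ·: Qq|QQ
Q/II-3 aff I-1×I-2: Qq
Q/II-4 ? ·: qq|Qq|QQ
Q/III-1 ? II-4×II-3: qq|Qq|QQ
Q/III-2 aff II-4×II-3: Qq|QQ
Q/III-3 aff II-1×II-2: Qq|QQ
⇒ Q over [I-1,I-2,II-1,II-2,II-3,II-4,III-1,III-2,III-3]: 96 consistent
T/I-1 aff ·: Tt|TT
T/I-2 aff ·: Tt|TT
T/II-1 aff I-1×I-2: Tt
T/II-2 un ·: tt
T/II-3 aff I-1×I-2: Tt|TT
T/II-4 ? ·: tt|Tt|TT
T/III-1 aff II-4×II-3: Tt|TT
T/III-2 aff II-4×II-3: Tt|TT
T/III-3 un II-1×II-2: tt
⇒ T over [I-1,I-2,II-1,II-2,II-3,II-4,III-1,III-2,III-3]: 45 consistent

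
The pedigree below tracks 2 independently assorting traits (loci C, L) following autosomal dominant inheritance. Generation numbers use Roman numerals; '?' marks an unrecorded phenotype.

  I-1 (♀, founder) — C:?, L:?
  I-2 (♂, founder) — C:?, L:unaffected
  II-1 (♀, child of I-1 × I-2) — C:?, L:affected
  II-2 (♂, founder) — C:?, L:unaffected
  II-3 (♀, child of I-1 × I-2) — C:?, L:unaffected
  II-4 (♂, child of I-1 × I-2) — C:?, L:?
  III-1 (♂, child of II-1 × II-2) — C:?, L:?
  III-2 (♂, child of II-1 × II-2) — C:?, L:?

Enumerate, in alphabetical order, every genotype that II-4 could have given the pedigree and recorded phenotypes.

C/I-1 ? ·: cc|Cc|CC
C/I-2 ? ·: cc|Cc|CC
C/II-1 ? I-1×I-2: cc|Cc|CC
C/II-2 ? ·: cc|Cc|CC
C/II-3 ? I-1×I-2: cc|Cc|CC
C/II-4 ? I-1×I-2: cc|Cc|CC
C/III-1 ? II-1×II-2: cc|Cc|CC
C/III-2 ? II-1×II-2: cc|Cc|CC
⇒ C over [I-1,I-2,II-1,II-2,II-3,II-4,III-1,III-2]: 675 consistent
L/I-1 ? ·: Ll
L/I-2 un ·: ll
L/II-1 aff I-1×I-2: Ll
L/II-2 un ·: ll
L/II-3 un I-1×I-2: ll
L/II-4 ? I-1×I-2: ll|Ll
L/III-1 ? II-1×II-2: ll|Ll
L/III-2 ? II-1×II-2: ll|Ll
⇒ L over [I-1,I-2,II-1,II-2,II-3,II-4,III-1,III-2]: 8 consistent

II-4 ∈ {CC Ll, CC ll, Cc Ll, Cc ll, cc Ll, cc ll}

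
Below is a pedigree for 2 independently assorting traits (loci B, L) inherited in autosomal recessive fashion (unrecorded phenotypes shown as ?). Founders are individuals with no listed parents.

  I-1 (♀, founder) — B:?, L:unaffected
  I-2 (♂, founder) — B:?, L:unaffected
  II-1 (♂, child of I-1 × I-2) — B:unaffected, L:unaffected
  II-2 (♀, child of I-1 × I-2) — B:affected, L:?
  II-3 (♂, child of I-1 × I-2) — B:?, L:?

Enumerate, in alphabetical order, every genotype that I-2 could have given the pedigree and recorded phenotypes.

B/I-1 ? ·: Bb|bb
B/I-2 ? ·: Bb|bb
B/II-1 un I-1×I-2: BB|Bb
B/II-2 aff I-1×I-2: bb
B/II-3 ? I-1×I-2: BB|Bb|bb
⇒ B over [I-1,I-2,II-1,II-2,II-3]: 10 consistent
L/I-1 un ·: LL|Ll
L/I-2 un ·: LL|Ll
L/II-1 un I-1×I-2: LL|Ll
L/II-2 ? I-1×I-2: LL|Ll|ll
L/II-3 ? I-1×I-2: LL|Ll|ll
⇒ L over [I-1,I-2,II-1,II-2,II-3]: 35 consistent

I-2 ∈ {Bb LL, Bb Ll, bb LL, bb Ll}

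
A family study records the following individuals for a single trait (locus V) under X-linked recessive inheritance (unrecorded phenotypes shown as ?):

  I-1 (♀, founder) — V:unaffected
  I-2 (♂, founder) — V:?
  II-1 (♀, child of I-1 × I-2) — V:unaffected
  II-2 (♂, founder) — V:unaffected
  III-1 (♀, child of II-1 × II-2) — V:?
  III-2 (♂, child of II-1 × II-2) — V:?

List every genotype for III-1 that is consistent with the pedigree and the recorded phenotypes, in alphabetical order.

III-1 ∈ {X^VX^V, X^VX^v}

V/I-1 un ·: X^VX^V|X^VX^v
V/I-2 ? ·: X^VY|X^vY
V/II-1 un I-1×I-2: X^VX^V|X^VX^v
V/II-2 un ·: X^VY
V/III-1 ? II-1×II-2: X^VX^V|X^VX^v
V/III-2 ? II-1×II-2: X^VY|X^vY
⇒ V over [I-1,I-2,II-1,II-2,III-1,III-2]: 14 consistent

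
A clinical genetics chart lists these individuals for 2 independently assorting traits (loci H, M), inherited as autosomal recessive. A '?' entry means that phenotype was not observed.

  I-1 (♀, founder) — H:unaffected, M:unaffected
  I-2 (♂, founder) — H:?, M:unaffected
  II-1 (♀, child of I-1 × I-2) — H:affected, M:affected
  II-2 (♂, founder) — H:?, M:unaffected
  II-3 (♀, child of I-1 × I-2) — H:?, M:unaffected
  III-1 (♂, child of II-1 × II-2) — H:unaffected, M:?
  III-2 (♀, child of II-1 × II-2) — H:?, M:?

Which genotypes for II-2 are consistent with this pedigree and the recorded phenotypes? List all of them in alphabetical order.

H/I-1 un ·: Hh
H/I-2 ? ·: Hh|hh
H/II-1 aff I-1×I-2: hh
H/II-2 ? ·: HH|Hh
H/II-3 ? I-1×I-2: HH|Hh|hh
H/III-1 un II-1×II-2: Hh
H/III-2 ? II-1×II-2: Hh|hh
⇒ H over [I-1,I-2,II-1,II-2,II-3,III-1,III-2]: 15 consistent
M/I-1 un ·: Mm
M/I-2 un ·: Mm
M/II-1 aff I-1×I-2: mm
M/II-2 un ·: MM|Mm
M/II-3 un I-1×I-2: MM|Mm
M/III-1 ? II-1×II-2: Mm|mm
M/III-2 ? II-1×II-2: Mm|mm
⇒ M over [I-1,I-2,II-1,II-2,II-3,III-1,III-2]: 10 consistent

II-2 ∈ {HH MM, HH Mm, Hh MM, Hh Mm}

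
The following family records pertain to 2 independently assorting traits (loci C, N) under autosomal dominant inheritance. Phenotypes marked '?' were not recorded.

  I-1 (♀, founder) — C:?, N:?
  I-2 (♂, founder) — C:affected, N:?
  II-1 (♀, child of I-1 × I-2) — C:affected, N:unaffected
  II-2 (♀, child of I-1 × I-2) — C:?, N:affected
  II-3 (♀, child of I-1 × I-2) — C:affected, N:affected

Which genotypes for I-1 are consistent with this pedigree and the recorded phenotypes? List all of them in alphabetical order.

C/I-1 ? ·: cc|Cc|CC
C/I-2 aff ·: Cc|CC
C/II-1 aff I-1×I-2: Cc|CC
C/II-2 ? I-1×I-2: cc|Cc|CC
C/II-3 aff I-1×I-2: Cc|CC
⇒ C over [I-1,I-2,II-1,II-2,II-3]: 32 consistent
N/I-1 ? ·: nn|Nn
N/I-2 ? ·: nn|Nn
N/II-1 un I-1×I-2: nn
N/II-2 aff I-1×I-2: Nn|NN
N/II-3 aff I-1×I-2: Nn|NN
⇒ N over [I-1,I-2,II-1,II-2,II-3]: 6 consistent

I-1 ∈ {CC Nn, CC nn, Cc Nn, Cc nn, cc Nn, cc nn}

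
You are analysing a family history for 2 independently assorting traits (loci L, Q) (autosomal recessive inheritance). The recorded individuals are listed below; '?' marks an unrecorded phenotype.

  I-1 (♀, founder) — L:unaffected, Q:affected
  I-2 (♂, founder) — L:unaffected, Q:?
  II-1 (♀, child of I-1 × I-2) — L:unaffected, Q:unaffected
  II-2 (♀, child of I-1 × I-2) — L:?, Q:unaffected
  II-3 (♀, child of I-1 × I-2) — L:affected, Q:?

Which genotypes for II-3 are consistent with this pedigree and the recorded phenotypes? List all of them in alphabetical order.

II-3 ∈ {ll Qq, ll qq}

L/I-1 un ·: Ll
L/I-2 un ·: Ll
L/II-1 un I-1×I-2: LL|Ll
L/II-2 ? I-1×I-2: LL|Ll|ll
L/II-3 aff I-1×I-2: ll
⇒ L over [I-1,I-2,II-1,II-2,II-3]: 6 consistent
Q/I-1 aff ·: qq
Q/I-2 ? ·: QQ|Qq
Q/II-1 un I-1×I-2: Qq
Q/II-2 un I-1×I-2: Qq
Q/II-3 ? I-1×I-2: Qq|qq
⇒ Q over [I-1,I-2,II-1,II-2,II-3]: 3 consistent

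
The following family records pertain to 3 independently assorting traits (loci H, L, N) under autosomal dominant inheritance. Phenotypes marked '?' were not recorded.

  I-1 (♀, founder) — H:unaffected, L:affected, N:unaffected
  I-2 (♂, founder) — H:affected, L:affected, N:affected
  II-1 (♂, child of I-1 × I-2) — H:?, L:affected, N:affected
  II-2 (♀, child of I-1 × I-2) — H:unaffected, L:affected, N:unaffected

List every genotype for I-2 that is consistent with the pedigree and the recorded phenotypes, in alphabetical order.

I-2 ∈ {Hh LL Nn, Hh Ll Nn}

H/I-1 un ·: hh
H/I-2 aff ·: Hh
H/II-1 ? I-1×I-2: hh|Hh
H/II-2 un I-1×I-2: hh
⇒ H over [I-1,I-2,II-1,II-2]: 2 consistent
L/I-1 aff ·: Ll|LL
L/I-2 aff ·: Ll|LL
L/II-1 aff I-1×I-2: Ll|LL
L/II-2 aff I-1×I-2: Ll|LL
⇒ L over [I-1,I-2,II-1,II-2]: 13 consistent
N/I-1 un ·: nn
N/I-2 aff ·: Nn
N/II-1 aff I-1×I-2: Nn
N/II-2 un I-1×I-2: nn
⇒ N over [I-1,I-2,II-1,II-2]: 1 consistent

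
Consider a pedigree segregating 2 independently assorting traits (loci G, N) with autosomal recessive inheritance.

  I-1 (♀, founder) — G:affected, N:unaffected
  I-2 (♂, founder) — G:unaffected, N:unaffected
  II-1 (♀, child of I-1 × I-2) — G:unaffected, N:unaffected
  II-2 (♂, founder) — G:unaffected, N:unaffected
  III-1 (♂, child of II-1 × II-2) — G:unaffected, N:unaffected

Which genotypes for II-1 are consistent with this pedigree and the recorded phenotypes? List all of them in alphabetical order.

G/I-1 aff ·: gg
G/I-2 un ·: GG|Gg
G/II-1 un I-1×I-2: Gg
G/II-2 un ·: GG|Gg
G/III-1 un II-1×II-2: GG|Gg
⇒ G over [I-1,I-2,II-1,II-2,III-1]: 8 consistent
N/I-1 un ·: NN|Nn
N/I-2 un ·: NN|Nn
N/II-1 un I-1×I-2: NN|Nn
N/II-2 un ·: NN|Nn
N/III-1 un II-1×II-2: NN|Nn
⇒ N over [I-1,I-2,II-1,II-2,III-1]: 24 consistent

II-1 ∈ {Gg NN, Gg Nn}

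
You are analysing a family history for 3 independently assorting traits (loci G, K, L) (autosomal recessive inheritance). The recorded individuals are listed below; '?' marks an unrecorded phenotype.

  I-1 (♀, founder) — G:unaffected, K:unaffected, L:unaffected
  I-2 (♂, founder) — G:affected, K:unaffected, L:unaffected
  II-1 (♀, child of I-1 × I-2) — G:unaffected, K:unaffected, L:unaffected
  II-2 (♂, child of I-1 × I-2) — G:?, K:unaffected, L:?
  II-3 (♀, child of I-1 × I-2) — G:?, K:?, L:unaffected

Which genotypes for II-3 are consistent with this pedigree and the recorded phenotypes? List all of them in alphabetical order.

II-3 ∈ {Gg KK LL, Gg KK Ll, Gg Kk LL, Gg Kk Ll, Gg kk LL, Gg kk Ll, gg KK LL, gg KK Ll, gg Kk LL, gg Kk Ll, gg kk LL, gg kk Ll}

G/I-1 un ·: GG|Gg
G/I-2 aff ·: gg
G/II-1 un I-1×I-2: Gg
G/II-2 ? I-1×I-2: Gg|gg
G/II-3 ? I-1×I-2: Gg|gg
⇒ G over [I-1,I-2,II-1,II-2,II-3]: 5 consistent
K/I-1 un ·: KK|Kk
K/I-2 un ·: KK|Kk
K/II-1 un I-1×I-2: KK|Kk
K/II-2 un I-1×I-2: KK|Kk
K/II-3 ? I-1×I-2: KK|Kk|kk
⇒ K over [I-1,I-2,II-1,II-2,II-3]: 29 consistent
L/I-1 un ·: LL|Ll
L/I-2 un ·: LL|Ll
L/II-1 un I-1×I-2: LL|Ll
L/II-2 ? I-1×I-2: LL|Ll|ll
L/II-3 un I-1×I-2: LL|Ll
⇒ L over [I-1,I-2,II-1,II-2,II-3]: 29 consistent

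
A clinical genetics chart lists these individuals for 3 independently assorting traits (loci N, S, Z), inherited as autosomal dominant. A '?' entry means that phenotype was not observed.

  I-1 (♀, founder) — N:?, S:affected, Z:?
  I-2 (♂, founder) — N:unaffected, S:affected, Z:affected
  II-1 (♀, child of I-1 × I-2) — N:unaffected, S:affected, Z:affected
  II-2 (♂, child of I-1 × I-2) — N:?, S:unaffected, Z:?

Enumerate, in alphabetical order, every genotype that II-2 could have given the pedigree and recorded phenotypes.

N/I-1 ? ·: nn|Nn
N/I-2 un ·: nn
N/II-1 un I-1×I-2: nn
N/II-2 ? I-1×I-2: nn|Nn
⇒ N over [I-1,I-2,II-1,II-2]: 3 consistent
S/I-1 aff ·: Ss
S/I-2 aff ·: Ss
S/II-1 aff I-1×I-2: Ss|SS
S/II-2 un I-1×I-2: ss
⇒ S over [I-1,I-2,II-1,II-2]: 2 consistent
Z/I-1 ? ·: zz|Zz|ZZ
Z/I-2 aff ·: Zz|ZZ
Z/II-1 aff I-1×I-2: Zz|ZZ
Z/II-2 ? I-1×I-2: zz|Zz|ZZ
⇒ Z over [I-1,I-2,II-1,II-2]: 18 consistent

II-2 ∈ {Nn ss ZZ, Nn ss Zz, Nn ss zz, nn ss ZZ, nn ss Zz, nn ss zz}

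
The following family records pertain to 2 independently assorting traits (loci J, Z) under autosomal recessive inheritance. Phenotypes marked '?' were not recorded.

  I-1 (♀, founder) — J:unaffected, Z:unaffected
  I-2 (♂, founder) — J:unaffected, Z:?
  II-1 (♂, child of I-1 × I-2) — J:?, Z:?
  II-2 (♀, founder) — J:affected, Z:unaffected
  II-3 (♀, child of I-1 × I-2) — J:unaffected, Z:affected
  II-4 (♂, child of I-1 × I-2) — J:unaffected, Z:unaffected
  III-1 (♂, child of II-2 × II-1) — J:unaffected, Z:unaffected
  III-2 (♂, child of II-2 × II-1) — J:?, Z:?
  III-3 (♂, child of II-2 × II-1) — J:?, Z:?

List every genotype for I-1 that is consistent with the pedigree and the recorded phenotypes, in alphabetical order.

J/I-1 un ·: JJ|Jj
J/I-2 un ·: JJ|Jj
J/II-1 ? I-1×I-2: JJ|Jj
J/II-2 aff ·: jj
J/II-3 un I-1×I-2: JJ|Jj
J/II-4 un I-1×I-2: JJ|Jj
J/III-1 un II-2×II-1: Jj
J/III-2 ? II-2×II-1: Jj|jj
J/III-3 ? II-2×II-1: Jj|jj
⇒ J over [I-1,I-2,II-1,II-2,II-3,II-4,III-1,III-2,III-3]: 61 consistent
Z/I-1 un ·: Zz
Z/I-2 ? ·: Zz|zz
Z/II-1 ? I-1×I-2: ZZ|Zz|zz
Z/II-2 un ·: ZZ|Zz
Z/II-3 aff I-1×I-2: zz
Z/II-4 un I-1×I-2: ZZ|Zz
Z/III-1 un II-2×II-1: ZZ|Zz
Z/III-2 ? II-2×II-1: ZZ|Zz|zz
Z/III-3 ? II-2×II-1: ZZ|Zz|zz
⇒ Z over [I-1,I-2,II-1,II-2,II-3,II-4,III-1,III-2,III-3]: 111 consistent

I-1 ∈ {JJ Zz, Jj Zz}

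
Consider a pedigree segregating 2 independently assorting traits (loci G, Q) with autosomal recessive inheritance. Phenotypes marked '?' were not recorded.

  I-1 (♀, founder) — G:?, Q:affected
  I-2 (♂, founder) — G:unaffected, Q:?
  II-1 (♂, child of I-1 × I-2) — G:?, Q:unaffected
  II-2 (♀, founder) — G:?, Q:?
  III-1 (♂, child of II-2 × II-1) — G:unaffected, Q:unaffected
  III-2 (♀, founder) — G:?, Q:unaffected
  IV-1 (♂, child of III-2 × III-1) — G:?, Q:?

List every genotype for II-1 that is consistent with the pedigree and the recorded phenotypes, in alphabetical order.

G/I-1 ? ·: GG|Gg|gg
G/I-2 un ·: GG|Gg
G/II-1 ? I-1×I-2: GG|Gg|gg
G/II-2 ? ·: GG|Gg|gg
G/III-1 un II-2×II-1: GG|Gg
G/III-2 ? ·: GG|Gg|gg
G/IV-1 ? III-2×III-1: GG|Gg|gg
⇒ G over [I-1,I-2,II-1,II-2,III-1,III-2,IV-1]: 261 consistent
Q/I-1 aff ·: qq
Q/I-2 ? ·: QQ|Qq
Q/II-1 un I-1×I-2: Qq
Q/II-2 ? ·: QQ|Qq|qq
Q/III-1 un II-2×II-1: QQ|Qq
Q/III-2 un ·: QQ|Qq
Q/IV-1 ? III-2×III-1: QQ|Qq|qq
⇒ Q over [I-1,I-2,II-1,II-2,III-1,III-2,IV-1]: 42 consistent

II-1 ∈ {GG Qq, Gg Qq, gg Qq}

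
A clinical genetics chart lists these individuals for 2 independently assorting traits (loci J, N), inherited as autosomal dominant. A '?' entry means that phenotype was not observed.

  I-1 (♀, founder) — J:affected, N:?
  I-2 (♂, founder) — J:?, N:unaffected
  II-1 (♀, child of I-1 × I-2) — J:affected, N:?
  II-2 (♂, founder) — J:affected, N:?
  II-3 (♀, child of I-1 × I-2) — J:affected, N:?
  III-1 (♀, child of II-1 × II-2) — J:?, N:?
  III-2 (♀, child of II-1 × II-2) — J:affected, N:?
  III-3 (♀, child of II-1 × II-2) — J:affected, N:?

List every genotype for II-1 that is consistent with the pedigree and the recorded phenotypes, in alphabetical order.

J/I-1 aff ·: Jj|JJ
J/I-2 ? ·: jj|Jj|JJ
J/II-1 aff I-1×I-2: Jj|JJ
J/II-2 aff ·: Jj|JJ
J/II-3 aff I-1×I-2: Jj|JJ
J/III-1 ? II-1×II-2: jj|Jj|JJ
J/III-2 aff II-1×II-2: Jj|JJ
J/III-3 aff II-1×II-2: Jj|JJ
⇒ J over [I-1,I-2,II-1,II-2,II-3,III-1,III-2,III-3]: 223 consistent
N/I-1 ? ·: nn|Nn|NN
N/I-2 un ·: nn
N/II-1 ? I-1×I-2: nn|Nn
N/II-2 ? ·: nn|Nn|NN
N/II-3 ? I-1×I-2: nn|Nn
N/III-1 ? II-1×II-2: nn|Nn|NN
N/III-2 ? II-1×II-2: nn|Nn|NN
N/III-3 ? II-1×II-2: nn|Nn|NN
⇒ N over [I-1,I-2,II-1,II-2,II-3,III-1,III-2,III-3]: 159 consistent

II-1 ∈ {JJ Nn, JJ nn, Jj Nn, Jj nn}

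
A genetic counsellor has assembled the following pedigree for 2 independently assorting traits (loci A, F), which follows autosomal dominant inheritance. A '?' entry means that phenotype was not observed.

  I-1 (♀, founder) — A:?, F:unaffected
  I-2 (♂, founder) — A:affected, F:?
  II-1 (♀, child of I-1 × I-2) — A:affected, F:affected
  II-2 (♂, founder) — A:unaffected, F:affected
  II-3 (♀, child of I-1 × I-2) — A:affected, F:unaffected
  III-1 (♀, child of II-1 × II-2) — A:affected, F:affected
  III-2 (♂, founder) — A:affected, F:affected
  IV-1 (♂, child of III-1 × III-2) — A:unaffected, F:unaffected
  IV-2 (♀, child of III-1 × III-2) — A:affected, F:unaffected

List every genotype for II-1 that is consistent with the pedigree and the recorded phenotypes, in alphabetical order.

A/I-1 ? ·: aa|Aa|AA
A/I-2 aff ·: Aa|AA
A/II-1 aff I-1×I-2: Aa|AA
A/II-2 un ·: aa
A/II-3 aff I-1×I-2: Aa|AA
A/III-1 aff II-1×II-2: Aa
A/III-2 aff ·: Aa
A/IV-1 un III-1×III-2: aa
A/IV-2 aff III-1×III-2: Aa|AA
⇒ A over [I-1,I-2,II-1,II-2,II-3,III-1,III-2,IV-1,IV-2]: 30 consistent
F/I-1 un ·: ff
F/I-2 ? ·: Ff
F/II-1 aff I-1×I-2: Ff
F/II-2 aff ·: Ff|FF
F/II-3 un I-1×I-2: ff
F/III-1 aff II-1×II-2: Ff
F/III-2 aff ·: Ff
F/IV-1 un III-1×III-2: ff
F/IV-2 un III-1×III-2: ff
⇒ F over [I-1,I-2,II-1,II-2,II-3,III-1,III-2,IV-1,IV-2]: 2 consistent

II-1 ∈ {AA Ff, Aa Ff}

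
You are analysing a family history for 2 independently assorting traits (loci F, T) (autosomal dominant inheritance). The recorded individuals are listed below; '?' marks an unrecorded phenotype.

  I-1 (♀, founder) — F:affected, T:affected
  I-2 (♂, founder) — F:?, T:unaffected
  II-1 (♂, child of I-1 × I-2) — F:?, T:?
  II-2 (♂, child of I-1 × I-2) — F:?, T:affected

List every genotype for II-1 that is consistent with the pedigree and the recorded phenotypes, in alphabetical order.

II-1 ∈ {FF Tt, FF tt, Ff Tt, Ff tt, ff Tt, ff tt}

F/I-1 aff ·: Ff|FF
F/I-2 ? ·: ff|Ff|FF
F/II-1 ? I-1×I-2: ff|Ff|FF
F/II-2 ? I-1×I-2: ff|Ff|FF
⇒ F over [I-1,I-2,II-1,II-2]: 23 consistent
T/I-1 aff ·: Tt|TT
T/I-2 un ·: tt
T/II-1 ? I-1×I-2: tt|Tt
T/II-2 aff I-1×I-2: Tt
⇒ T over [I-1,I-2,II-1,II-2]: 3 consistent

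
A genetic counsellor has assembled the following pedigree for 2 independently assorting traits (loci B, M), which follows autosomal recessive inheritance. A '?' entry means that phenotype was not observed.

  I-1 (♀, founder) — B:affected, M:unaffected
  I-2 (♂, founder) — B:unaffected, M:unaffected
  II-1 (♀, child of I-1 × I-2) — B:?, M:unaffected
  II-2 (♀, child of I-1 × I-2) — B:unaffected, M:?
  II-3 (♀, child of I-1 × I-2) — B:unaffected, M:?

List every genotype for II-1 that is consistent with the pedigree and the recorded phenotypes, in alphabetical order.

B/I-1 aff ·: bb
B/I-2 un ·: BB|Bb
B/II-1 ? I-1×I-2: Bb|bb
B/II-2 un I-1×I-2: Bb
B/II-3 un I-1×I-2: Bb
⇒ B over [I-1,I-2,II-1,II-2,II-3]: 3 consistent
M/I-1 un ·: MM|Mm
M/I-2 un ·: MM|Mm
M/II-1 un I-1×I-2: MM|Mm
M/II-2 ? I-1×I-2: MM|Mm|mm
M/II-3 ? I-1×I-2: MM|Mm|mm
⇒ M over [I-1,I-2,II-1,II-2,II-3]: 35 consistent

II-1 ∈ {Bb MM, Bb Mm, bb MM, bb Mm}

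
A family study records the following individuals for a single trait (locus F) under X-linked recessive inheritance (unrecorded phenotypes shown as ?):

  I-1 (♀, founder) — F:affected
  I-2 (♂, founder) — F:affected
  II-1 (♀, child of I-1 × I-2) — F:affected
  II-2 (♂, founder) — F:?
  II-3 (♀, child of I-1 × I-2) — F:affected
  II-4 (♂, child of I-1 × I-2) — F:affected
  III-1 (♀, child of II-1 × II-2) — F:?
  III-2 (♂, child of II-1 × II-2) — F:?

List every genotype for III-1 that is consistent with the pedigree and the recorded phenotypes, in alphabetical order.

III-1 ∈ {X^FX^f, X^fX^f}

F/I-1 aff ·: X^fX^f
F/I-2 aff ·: X^fY
F/II-1 aff I-1×I-2: X^fX^f
F/II-2 ? ·: X^FY|X^fY
F/II-3 aff I-1×I-2: X^fX^f
F/II-4 aff I-1×I-2: X^fY
F/III-1 ? II-1×II-2: X^FX^f|X^fX^f
F/III-2 ? II-1×II-2: X^fY
⇒ F over [I-1,I-2,II-1,II-2,II-3,II-4,III-1,III-2]: 2 consistent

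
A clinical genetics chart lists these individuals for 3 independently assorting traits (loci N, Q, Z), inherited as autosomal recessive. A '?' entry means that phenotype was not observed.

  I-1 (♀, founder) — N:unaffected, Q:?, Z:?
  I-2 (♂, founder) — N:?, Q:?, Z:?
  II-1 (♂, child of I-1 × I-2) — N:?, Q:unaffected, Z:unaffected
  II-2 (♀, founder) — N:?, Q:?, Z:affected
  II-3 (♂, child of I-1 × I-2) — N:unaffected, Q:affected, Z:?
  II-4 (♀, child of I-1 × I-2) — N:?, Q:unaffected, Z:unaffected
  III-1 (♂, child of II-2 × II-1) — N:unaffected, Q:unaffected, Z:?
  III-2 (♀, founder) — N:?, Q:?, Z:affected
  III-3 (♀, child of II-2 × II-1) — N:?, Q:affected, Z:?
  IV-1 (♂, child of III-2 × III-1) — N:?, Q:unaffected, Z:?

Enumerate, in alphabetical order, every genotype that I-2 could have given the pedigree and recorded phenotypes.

N/I-1 un ·: NN|Nn
N/I-2 ? ·: NN|Nn|nn
N/II-1 ? I-1×I-2: NN|Nn|nn
N/II-2 ? ·: NN|Nn|nn
N/II-3 un I-1×I-2: NN|Nn
N/II-4 ? I-1×I-2: NN|Nn|nn
N/III-1 un II-2×II-1: NN|Nn
N/III-2 ? ·: NN|Nn|nn
N/III-3 ? II-2×II-1: NN|Nn|nn
N/IV-1 ? III-2×III-1: NN|Nn|nn
⇒ N over [I-1,I-2,II-1,II-2,II-3,II-4,III-1,III-2,III-3,IV-1]: 1836 consistent
Q/I-1 ? ·: Qq|qq
Q/I-2 ? ·: Qq|qq
Q/II-1 un I-1×I-2: Qq
Q/II-2 ? ·: Qq|qq
Q/II-3 aff I-1×I-2: qq
Q/II-4 un I-1×I-2: QQ|Qq
Q/III-1 un II-2×II-1: QQ|Qq
Q/III-2 ? ·: QQ|Qq|qq
Q/III-3 aff II-2×II-1: qq
Q/IV-1 un III-2×III-1: QQ|Qq
⇒ Q over [I-1,I-2,II-1,II-2,II-3,II-4,III-1,III-2,III-3,IV-1]: 56 consistent
Z/I-1 ? ·: ZZ|Zz|zz
Z/I-2 ? ·: ZZ|Zz|zz
Z/II-1 un I-1×I-2: ZZ|Zz
Z/II-2 aff ·: zz
Z/II-3 ? I-1×I-2: ZZ|Zz|zz
Z/II-4 un I-1×I-2: ZZ|Zz
Z/III-1 ? II-2×II-1: Zz|zz
Z/III-2 aff ·: zz
Z/III-3 ? II-2×II-1: Zz|zz
Z/IV-1 ? III-2×III-1: Zz|zz
⇒ Z over [I-1,I-2,II-1,II-2,II-3,II-4,III-1,III-2,III-3,IV-1]: 150 consistent

I-2 ∈ {NN Qq ZZ, NN Qq Zz, NN Qq zz, NN qq ZZ, NN qq Zz, NN qq zz, Nn Qq ZZ, Nn Qq Zz, Nn Qq zz, Nn qq ZZ, Nn qq Zz, Nn qq zz, nn Qq ZZ, nn Qq Zz, nn Qq zz, nn qq ZZ, nn qq Zz, nn qq zz}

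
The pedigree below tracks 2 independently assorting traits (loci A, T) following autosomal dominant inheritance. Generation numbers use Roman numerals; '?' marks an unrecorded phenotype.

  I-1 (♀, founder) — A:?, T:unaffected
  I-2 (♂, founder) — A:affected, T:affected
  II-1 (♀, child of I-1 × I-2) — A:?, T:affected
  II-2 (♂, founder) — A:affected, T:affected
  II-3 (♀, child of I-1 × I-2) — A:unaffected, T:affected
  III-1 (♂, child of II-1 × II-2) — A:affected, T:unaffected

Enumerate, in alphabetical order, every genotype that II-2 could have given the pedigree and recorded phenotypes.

A/I-1 ? ·: aa|Aa
A/I-2 aff ·: Aa
A/II-1 ? I-1×I-2: aa|Aa|AA
A/II-2 aff ·: Aa|AA
A/II-3 un I-1×I-2: aa
A/III-1 aff II-1×II-2: Aa|AA
⇒ A over [I-1,I-2,II-1,II-2,II-3,III-1]: 15 consistent
T/I-1 un ·: tt
T/I-2 aff ·: Tt|TT
T/II-1 aff I-1×I-2: Tt
T/II-2 aff ·: Tt
T/II-3 aff I-1×I-2: Tt
T/III-1 un II-1×II-2: tt
⇒ T over [I-1,I-2,II-1,II-2,II-3,III-1]: 2 consistent

II-2 ∈ {AA Tt, Aa Tt}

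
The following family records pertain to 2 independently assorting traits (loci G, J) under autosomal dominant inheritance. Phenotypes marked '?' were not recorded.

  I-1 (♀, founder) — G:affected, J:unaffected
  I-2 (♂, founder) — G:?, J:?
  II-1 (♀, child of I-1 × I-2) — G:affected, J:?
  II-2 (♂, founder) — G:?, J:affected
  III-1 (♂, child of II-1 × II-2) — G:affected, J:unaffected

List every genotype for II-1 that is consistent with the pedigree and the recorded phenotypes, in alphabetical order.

II-1 ∈ {GG Jj, GG jj, Gg Jj, Gg jj}

G/I-1 aff ·: Gg|GG
G/I-2 ? ·: gg|Gg|GG
G/II-1 aff I-1×I-2: Gg|GG
G/II-2 ? ·: gg|Gg|GG
G/III-1 aff II-1×II-2: Gg|GG
⇒ G over [I-1,I-2,II-1,II-2,III-1]: 41 consistent
J/I-1 un ·: jj
J/I-2 ? ·: jj|Jj|JJ
J/II-1 ? I-1×I-2: jj|Jj
J/II-2 aff ·: Jj
J/III-1 un II-1×II-2: jj
⇒ J over [I-1,I-2,II-1,II-2,III-1]: 4 consistent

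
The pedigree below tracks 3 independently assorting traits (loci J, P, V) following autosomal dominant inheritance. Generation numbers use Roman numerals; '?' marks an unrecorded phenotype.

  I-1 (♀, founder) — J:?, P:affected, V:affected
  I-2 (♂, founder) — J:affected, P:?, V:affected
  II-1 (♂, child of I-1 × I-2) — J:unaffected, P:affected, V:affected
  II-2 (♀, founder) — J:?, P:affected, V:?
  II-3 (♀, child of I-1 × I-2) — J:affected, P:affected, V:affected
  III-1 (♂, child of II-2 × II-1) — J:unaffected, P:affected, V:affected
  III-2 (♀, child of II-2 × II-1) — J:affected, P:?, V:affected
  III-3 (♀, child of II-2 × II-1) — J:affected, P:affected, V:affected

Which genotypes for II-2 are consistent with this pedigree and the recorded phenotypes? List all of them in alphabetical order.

J/I-1 ? ·: jj|Jj
J/I-2 aff ·: Jj
J/II-1 un I-1×I-2: jj
J/II-2 ? ·: Jj
J/II-3 aff I-1×I-2: Jj|JJ
J/III-1 un II-2×II-1: jj
J/III-2 aff II-2×II-1: Jj
J/III-3 aff II-2×II-1: Jj
⇒ J over [I-1,I-2,II-1,II-2,II-3,III-1,III-2,III-3]: 3 consistent
P/I-1 aff ·: Pp|PP
P/I-2 ? ·: pp|Pp|PP
P/II-1 aff I-1×I-2: Pp|PP
P/II-2 aff ·: Pp|PP
P/II-3 aff I-1×I-2: Pp|PP
P/III-1 aff II-2×II-1: Pp|PP
P/III-2 ? II-2×II-1: pp|Pp|PP
P/III-3 aff II-2×II-1: Pp|PP
⇒ P over [I-1,I-2,II-1,II-2,II-3,III-1,III-2,III-3]: 223 consistent
V/I-1 aff ·: Vv|VV
V/I-2 aff ·: Vv|VV
V/II-1 aff I-1×I-2: Vv|VV
V/II-2 ? ·: vv|Vv|VV
V/II-3 aff I-1×I-2: Vv|VV
V/III-1 aff II-2×II-1: Vv|VV
V/III-2 aff II-2×II-1: Vv|VV
V/III-3 aff II-2×II-1: Vv|VV
⇒ V over [I-1,I-2,II-1,II-2,II-3,III-1,III-2,III-3]: 172 consistent

II-2 ∈ {Jj PP VV, Jj PP Vv, Jj PP vv, Jj Pp VV, Jj Pp Vv, Jj Pp vv}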